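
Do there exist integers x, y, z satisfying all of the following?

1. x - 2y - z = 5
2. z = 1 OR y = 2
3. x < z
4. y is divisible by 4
Yes

Take x = -2, y = -4, z = 1. Substituting into each constraint:
  (1) (-2) - 2(-4) + (-1) = 5 ✓
  (2) z = 1, target 1 ✓ (first branch holds)
  (3) -2 < 1 ✓
  (4) -4 = 4 × -1, remainder 0 ✓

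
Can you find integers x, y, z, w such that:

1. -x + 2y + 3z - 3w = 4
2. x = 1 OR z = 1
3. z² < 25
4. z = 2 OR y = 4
Yes

Take x = 1, y = -2, z = 2, w = -1. Substituting into each constraint:
  (1) (-1) + 2(-2) + 3(2) - 3(-1) = 4 ✓
  (2) x = 1, target 1 ✓ (first branch holds)
  (3) z² = (2)² = 4, and 4 < 25 ✓
  (4) z = 2, target 2 ✓ (first branch holds)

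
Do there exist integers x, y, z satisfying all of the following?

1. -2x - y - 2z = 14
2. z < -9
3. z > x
Yes

Take x = -11, y = 28, z = -10. Substituting into each constraint:
  (1) -2(-11) + (-28) - 2(-10) = 14 ✓
  (2) -10 < -9 ✓
  (3) -10 > -11 ✓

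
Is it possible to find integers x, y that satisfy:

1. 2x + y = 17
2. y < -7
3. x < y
No

The full constraint system is jointly infeasible over the integers. Each constraint and what it forces:

  - 2x + y = 17: is a linear equation tying the variables together
  - y < -7: bounds one variable relative to a constant
  - x < y: bounds one variable relative to another variable

Propagating the comparison: x < y and y ≤ -8 give x ≤ -9. Range argument: with x ∈ [−∞, -9], y ∈ [−∞, -8], the left side of the equation is at most -26, but the right side is 17 > -26. No integer solution exists.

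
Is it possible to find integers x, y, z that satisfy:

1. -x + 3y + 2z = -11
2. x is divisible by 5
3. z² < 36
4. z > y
Yes

Take x = 15, y = 0, z = 2. Substituting into each constraint:
  (1) (-15) + 3(0) + 2(2) = -11 ✓
  (2) 15 = 5 × 3, remainder 0 ✓
  (3) z² = (2)² = 4, and 4 < 36 ✓
  (4) 2 > 0 ✓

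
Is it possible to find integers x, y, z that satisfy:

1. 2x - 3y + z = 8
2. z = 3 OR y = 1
Yes

Take x = 7, y = 3, z = 3. Substituting into each constraint:
  (1) 2(7) - 3(3) + 3 = 8 ✓
  (2) z = 3, target 3 ✓ (first branch holds)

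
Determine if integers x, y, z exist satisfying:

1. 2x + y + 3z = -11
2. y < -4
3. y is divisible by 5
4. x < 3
Yes

Take x = -3, y = -5, z = 0. Substituting into each constraint:
  (1) 2(-3) + (-5) + 3(0) = -11 ✓
  (2) -5 < -4 ✓
  (3) -5 = 5 × -1, remainder 0 ✓
  (4) -3 < 3 ✓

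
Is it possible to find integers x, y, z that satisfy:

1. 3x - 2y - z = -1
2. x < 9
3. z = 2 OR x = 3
Yes

Take x = 3, y = 5, z = 0. Substituting into each constraint:
  (1) 3(3) - 2(5) + 0 = -1 ✓
  (2) 3 < 9 ✓
  (3) x = 3, target 3 ✓ (second branch holds)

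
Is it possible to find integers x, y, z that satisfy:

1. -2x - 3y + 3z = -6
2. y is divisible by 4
Yes

Take x = 0, y = 0, z = -2. Substituting into each constraint:
  (1) -2(0) - 3(0) + 3(-2) = -6 ✓
  (2) 0 = 4 × 0, remainder 0 ✓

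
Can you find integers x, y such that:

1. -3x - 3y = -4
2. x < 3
No

Even the single constraint (-3x - 3y = -4) is infeasible over the integers.

  - -3x - 3y = -4: every term on the left is divisible by 3, so the LHS ≡ 0 (mod 3), but the RHS -4 is not — no integer solution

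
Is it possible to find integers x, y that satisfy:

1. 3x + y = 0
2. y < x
Yes

Take x = 1, y = -3. Substituting into each constraint:
  (1) 3(1) + (-3) = 0 ✓
  (2) -3 < 1 ✓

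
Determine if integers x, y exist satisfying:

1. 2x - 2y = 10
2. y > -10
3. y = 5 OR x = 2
Yes

Take x = 2, y = -3. Substituting into each constraint:
  (1) 2(2) - 2(-3) = 10 ✓
  (2) -3 > -10 ✓
  (3) x = 2, target 2 ✓ (second branch holds)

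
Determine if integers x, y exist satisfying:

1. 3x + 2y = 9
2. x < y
Yes

Take x = 1, y = 3. Substituting into each constraint:
  (1) 3(1) + 2(3) = 9 ✓
  (2) 1 < 3 ✓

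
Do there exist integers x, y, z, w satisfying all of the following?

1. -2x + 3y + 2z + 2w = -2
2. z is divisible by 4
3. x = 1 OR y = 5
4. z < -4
Yes

Take x = 1, y = 6, z = -8, w = -1. Substituting into each constraint:
  (1) -2(1) + 3(6) + 2(-8) + 2(-1) = -2 ✓
  (2) -8 = 4 × -2, remainder 0 ✓
  (3) x = 1, target 1 ✓ (first branch holds)
  (4) -8 < -4 ✓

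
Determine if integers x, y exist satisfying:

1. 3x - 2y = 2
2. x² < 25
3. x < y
Yes

Take x = 4, y = 5. Substituting into each constraint:
  (1) 3(4) - 2(5) = 2 ✓
  (2) x² = (4)² = 16, and 16 < 25 ✓
  (3) 4 < 5 ✓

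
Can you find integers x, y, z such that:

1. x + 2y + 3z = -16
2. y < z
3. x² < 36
Yes

Take x = 0, y = -5, z = -2. Substituting into each constraint:
  (1) 0 + 2(-5) + 3(-2) = -16 ✓
  (2) -5 < -2 ✓
  (3) x² = (0)² = 0, and 0 < 36 ✓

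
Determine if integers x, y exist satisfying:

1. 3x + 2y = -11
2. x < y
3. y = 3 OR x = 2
No

The full constraint system is jointly infeasible over the integers. Each constraint and what it forces:

  - 3x + 2y = -11: is a linear equation tying the variables together
  - x < y: bounds one variable relative to another variable
  - y = 3 OR x = 2: forces a choice: either y = 3 or x = 2

Split on the disjunction (y = 3 OR x = 2):
  • If y = 3: with y = 3, every remaining term of the linear equation is divisible by 3, so the left side is ≡ 0 (mod 3); but the right side -17 ≡ 1 (mod 3). No integers can satisfy it.
  • If x = 2: with x = 2, every remaining term of the linear equation is divisible by 2, so the left side is ≡ 0 (mod 2); but the right side -17 ≡ 1 (mod 2). No integers can satisfy it.
Both branches are infeasible, so the system has no integer solution.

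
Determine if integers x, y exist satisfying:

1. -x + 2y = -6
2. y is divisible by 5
Yes

Take x = 6, y = 0. Substituting into each constraint:
  (1) (-6) + 2(0) = -6 ✓
  (2) 0 = 5 × 0, remainder 0 ✓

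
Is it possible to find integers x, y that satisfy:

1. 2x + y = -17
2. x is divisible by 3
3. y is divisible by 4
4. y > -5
No

A contradictory subset is {2x + y = -17, y is divisible by 4}. No integer assignment can satisfy these jointly:

  - 2x + y = -17: is a linear equation tying the variables together
  - y is divisible by 4: restricts y to multiples of 4

Modular obstruction: writing y = 4y', every remaining term of the linear equation is divisible by 2, so the left side is ≡ 0 (mod 2); but the right side -17 ≡ 1 (mod 2). No integers can satisfy it.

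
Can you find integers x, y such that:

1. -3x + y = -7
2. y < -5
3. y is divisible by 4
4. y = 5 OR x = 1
No

A contradictory subset is {-3x + y = -7, y < -5, y = 5 OR x = 1}. No integer assignment can satisfy these jointly:

  - -3x + y = -7: is a linear equation tying the variables together
  - y < -5: bounds one variable relative to a constant
  - y = 5 OR x = 1: forces a choice: either y = 5 or x = 1

Split on the disjunction (y = 5 OR x = 1):
  • If y = 5: this contradicts the bound y ≤ -6.
  • If x = 1: the equation forces y = -4, which contradicts the bound y ≤ -6.
Both branches are infeasible, so the system has no integer solution.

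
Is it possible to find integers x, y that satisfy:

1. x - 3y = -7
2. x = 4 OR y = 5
Yes

Take x = 8, y = 5. Substituting into each constraint:
  (1) 8 - 3(5) = -7 ✓
  (2) y = 5, target 5 ✓ (second branch holds)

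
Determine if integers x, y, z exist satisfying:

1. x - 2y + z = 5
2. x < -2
Yes

Take x = -3, y = 0, z = 8. Substituting into each constraint:
  (1) (-3) - 2(0) + 8 = 5 ✓
  (2) -3 < -2 ✓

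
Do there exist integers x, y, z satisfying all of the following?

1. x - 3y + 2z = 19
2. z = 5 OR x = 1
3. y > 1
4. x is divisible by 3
Yes

Take x = 15, y = 2, z = 5. Substituting into each constraint:
  (1) 15 - 3(2) + 2(5) = 19 ✓
  (2) z = 5, target 5 ✓ (first branch holds)
  (3) 2 > 1 ✓
  (4) 15 = 3 × 5, remainder 0 ✓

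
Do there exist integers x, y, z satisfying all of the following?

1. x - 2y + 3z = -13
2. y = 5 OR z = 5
Yes

Take x = -3, y = 5, z = 0. Substituting into each constraint:
  (1) (-3) - 2(5) + 3(0) = -13 ✓
  (2) y = 5, target 5 ✓ (first branch holds)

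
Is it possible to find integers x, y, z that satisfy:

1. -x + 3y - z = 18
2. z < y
Yes

Take x = -15, y = 1, z = 0. Substituting into each constraint:
  (1) 15 + 3(1) + 0 = 18 ✓
  (2) 0 < 1 ✓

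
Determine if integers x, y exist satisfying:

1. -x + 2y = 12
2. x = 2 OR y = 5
Yes

Take x = -2, y = 5. Substituting into each constraint:
  (1) 2 + 2(5) = 12 ✓
  (2) y = 5, target 5 ✓ (second branch holds)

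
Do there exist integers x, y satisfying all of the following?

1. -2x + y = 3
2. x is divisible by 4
Yes

Take x = 0, y = 3. Substituting into each constraint:
  (1) -2(0) + 3 = 3 ✓
  (2) 0 = 4 × 0, remainder 0 ✓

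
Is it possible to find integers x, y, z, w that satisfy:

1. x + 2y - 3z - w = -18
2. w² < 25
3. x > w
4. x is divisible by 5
Yes

Take x = 0, y = -8, z = 1, w = -1. Substituting into each constraint:
  (1) 0 + 2(-8) - 3(1) + 1 = -18 ✓
  (2) w² = (-1)² = 1, and 1 < 25 ✓
  (3) 0 > -1 ✓
  (4) 0 = 5 × 0, remainder 0 ✓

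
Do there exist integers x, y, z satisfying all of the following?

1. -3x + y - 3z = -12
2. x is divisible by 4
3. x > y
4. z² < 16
Yes

Take x = 0, y = -3, z = 3. Substituting into each constraint:
  (1) -3(0) + (-3) - 3(3) = -12 ✓
  (2) 0 = 4 × 0, remainder 0 ✓
  (3) 0 > -3 ✓
  (4) z² = (3)² = 9, and 9 < 16 ✓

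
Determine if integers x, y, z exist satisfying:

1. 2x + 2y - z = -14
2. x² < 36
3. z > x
Yes

Take x = -1, y = -6, z = 0. Substituting into each constraint:
  (1) 2(-1) + 2(-6) + 0 = -14 ✓
  (2) x² = (-1)² = 1, and 1 < 36 ✓
  (3) 0 > -1 ✓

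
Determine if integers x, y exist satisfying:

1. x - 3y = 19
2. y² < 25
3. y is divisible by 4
Yes

Take x = 19, y = 0. Substituting into each constraint:
  (1) 19 - 3(0) = 19 ✓
  (2) y² = (0)² = 0, and 0 < 25 ✓
  (3) 0 = 4 × 0, remainder 0 ✓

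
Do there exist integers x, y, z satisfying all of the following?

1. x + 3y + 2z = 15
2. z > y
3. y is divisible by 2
Yes

Take x = 13, y = 0, z = 1. Substituting into each constraint:
  (1) 13 + 3(0) + 2(1) = 15 ✓
  (2) 1 > 0 ✓
  (3) 0 = 2 × 0, remainder 0 ✓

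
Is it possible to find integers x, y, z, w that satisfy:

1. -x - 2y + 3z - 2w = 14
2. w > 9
Yes

Take x = 0, y = -17, z = 0, w = 10. Substituting into each constraint:
  (1) 0 - 2(-17) + 3(0) - 2(10) = 14 ✓
  (2) 10 > 9 ✓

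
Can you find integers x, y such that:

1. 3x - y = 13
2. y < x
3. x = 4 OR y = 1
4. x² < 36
Yes

Take x = 4, y = -1. Substituting into each constraint:
  (1) 3(4) + 1 = 13 ✓
  (2) -1 < 4 ✓
  (3) x = 4, target 4 ✓ (first branch holds)
  (4) x² = (4)² = 16, and 16 < 36 ✓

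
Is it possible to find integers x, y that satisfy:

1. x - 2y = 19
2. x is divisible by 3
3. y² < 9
Yes

Take x = 21, y = 1. Substituting into each constraint:
  (1) 21 - 2(1) = 19 ✓
  (2) 21 = 3 × 7, remainder 0 ✓
  (3) y² = (1)² = 1, and 1 < 9 ✓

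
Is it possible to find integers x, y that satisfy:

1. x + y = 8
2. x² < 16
Yes

Take x = 0, y = 8. Substituting into each constraint:
  (1) 0 + 8 = 8 ✓
  (2) x² = (0)² = 0, and 0 < 16 ✓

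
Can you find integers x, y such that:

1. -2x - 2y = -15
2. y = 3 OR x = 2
No

Even the single constraint (-2x - 2y = -15) is infeasible over the integers.

  - -2x - 2y = -15: every term on the left is divisible by 2, so the LHS ≡ 0 (mod 2), but the RHS -15 is not — no integer solution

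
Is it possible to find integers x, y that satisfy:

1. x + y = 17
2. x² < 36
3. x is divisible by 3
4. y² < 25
No

The full constraint system is jointly infeasible over the integers. Each constraint and what it forces:

  - x + y = 17: is a linear equation tying the variables together
  - x² < 36: restricts x to |x| ≤ 5
  - x is divisible by 3: restricts x to multiples of 3
  - y² < 25: restricts y to |y| ≤ 4

Range argument: with x ∈ [-5, 5], y ∈ [-4, 4], the left side of the equation is at most 9, but the right side is 17 > 9. No integer solution exists.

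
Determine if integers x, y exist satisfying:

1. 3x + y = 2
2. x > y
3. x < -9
No

The full constraint system is jointly infeasible over the integers. Each constraint and what it forces:

  - 3x + y = 2: is a linear equation tying the variables together
  - x > y: bounds one variable relative to another variable
  - x < -9: bounds one variable relative to a constant

Propagating the comparison: y < x and x ≤ -10 give y ≤ -11. Range argument: with x ∈ [−∞, -10], y ∈ [−∞, -11], the left side of the equation is at most -41, but the right side is 2 > -41. No integer solution exists.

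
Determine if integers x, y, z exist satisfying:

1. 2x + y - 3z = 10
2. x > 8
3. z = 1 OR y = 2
Yes

Take x = 10, y = 2, z = 4. Substituting into each constraint:
  (1) 2(10) + 2 - 3(4) = 10 ✓
  (2) 10 > 8 ✓
  (3) y = 2, target 2 ✓ (second branch holds)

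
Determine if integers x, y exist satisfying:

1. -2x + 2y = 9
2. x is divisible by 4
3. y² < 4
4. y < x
No

Even the single constraint (-2x + 2y = 9) is infeasible over the integers.

  - -2x + 2y = 9: every term on the left is divisible by 2, so the LHS ≡ 0 (mod 2), but the RHS 9 is not — no integer solution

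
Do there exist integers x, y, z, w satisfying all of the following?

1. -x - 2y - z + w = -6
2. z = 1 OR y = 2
Yes

Take x = 0, y = 2, z = 2, w = 0. Substituting into each constraint:
  (1) 0 - 2(2) + (-2) + 0 = -6 ✓
  (2) y = 2, target 2 ✓ (second branch holds)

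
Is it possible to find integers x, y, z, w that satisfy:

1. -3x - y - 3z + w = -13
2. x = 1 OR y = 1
Yes

Take x = 1, y = -2, z = 4, w = 0. Substituting into each constraint:
  (1) -3(1) + 2 - 3(4) + 0 = -13 ✓
  (2) x = 1, target 1 ✓ (first branch holds)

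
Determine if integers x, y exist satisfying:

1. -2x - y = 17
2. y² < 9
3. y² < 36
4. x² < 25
No

A contradictory subset is {-2x - y = 17, y² < 9, x² < 25}. No integer assignment can satisfy these jointly:

  - -2x - y = 17: is a linear equation tying the variables together
  - y² < 9: restricts y to |y| ≤ 2
  - x² < 25: restricts x to |x| ≤ 4

Range argument: with x ∈ [-4, 4], y ∈ [-2, 2], the left side of the equation is at most 10, but the right side is 17 > 10. No integer solution exists.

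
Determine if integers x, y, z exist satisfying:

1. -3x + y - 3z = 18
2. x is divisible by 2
Yes

Take x = 0, y = 18, z = 0. Substituting into each constraint:
  (1) -3(0) + 18 - 3(0) = 18 ✓
  (2) 0 = 2 × 0, remainder 0 ✓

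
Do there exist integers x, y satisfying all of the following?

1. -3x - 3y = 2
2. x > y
No

Even the single constraint (-3x - 3y = 2) is infeasible over the integers.

  - -3x - 3y = 2: every term on the left is divisible by 3, so the LHS ≡ 0 (mod 3), but the RHS 2 is not — no integer solution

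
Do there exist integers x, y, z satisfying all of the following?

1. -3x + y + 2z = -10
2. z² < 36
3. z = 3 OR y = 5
Yes

Take x = 5, y = -1, z = 3. Substituting into each constraint:
  (1) -3(5) + (-1) + 2(3) = -10 ✓
  (2) z² = (3)² = 9, and 9 < 36 ✓
  (3) z = 3, target 3 ✓ (first branch holds)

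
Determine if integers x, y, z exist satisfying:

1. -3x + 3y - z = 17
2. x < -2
Yes

Take x = -3, y = 3, z = 1. Substituting into each constraint:
  (1) -3(-3) + 3(3) + (-1) = 17 ✓
  (2) -3 < -2 ✓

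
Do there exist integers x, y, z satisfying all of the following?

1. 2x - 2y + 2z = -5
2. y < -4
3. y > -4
No

Even the single constraint (2x - 2y + 2z = -5) is infeasible over the integers.

  - 2x - 2y + 2z = -5: every term on the left is divisible by 2, so the LHS ≡ 0 (mod 2), but the RHS -5 is not — no integer solution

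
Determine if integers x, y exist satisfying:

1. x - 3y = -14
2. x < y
Yes

Take x = -14, y = 0. Substituting into each constraint:
  (1) (-14) - 3(0) = -14 ✓
  (2) -14 < 0 ✓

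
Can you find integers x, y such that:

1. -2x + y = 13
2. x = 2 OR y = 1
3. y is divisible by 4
No

The full constraint system is jointly infeasible over the integers. Each constraint and what it forces:

  - -2x + y = 13: is a linear equation tying the variables together
  - x = 2 OR y = 1: forces a choice: either x = 2 or y = 1
  - y is divisible by 4: restricts y to multiples of 4

Modular obstruction: writing y = 4y', every remaining term of the linear equation is divisible by 2, so the left side is ≡ 0 (mod 2); but the right side 13 ≡ 1 (mod 2). No integers can satisfy it.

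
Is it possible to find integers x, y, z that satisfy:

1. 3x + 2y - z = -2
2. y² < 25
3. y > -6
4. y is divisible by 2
Yes

Take x = 0, y = 0, z = 2. Substituting into each constraint:
  (1) 3(0) + 2(0) + (-2) = -2 ✓
  (2) y² = (0)² = 0, and 0 < 25 ✓
  (3) 0 > -6 ✓
  (4) 0 = 2 × 0, remainder 0 ✓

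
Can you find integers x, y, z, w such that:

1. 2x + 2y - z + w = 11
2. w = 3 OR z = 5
Yes

Take x = 8, y = 0, z = 5, w = 0. Substituting into each constraint:
  (1) 2(8) + 2(0) + (-5) + 0 = 11 ✓
  (2) z = 5, target 5 ✓ (second branch holds)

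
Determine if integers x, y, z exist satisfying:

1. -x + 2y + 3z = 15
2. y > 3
Yes

Take x = 0, y = 6, z = 1. Substituting into each constraint:
  (1) 0 + 2(6) + 3(1) = 15 ✓
  (2) 6 > 3 ✓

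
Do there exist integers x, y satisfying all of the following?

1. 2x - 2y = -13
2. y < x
No

Even the single constraint (2x - 2y = -13) is infeasible over the integers.

  - 2x - 2y = -13: every term on the left is divisible by 2, so the LHS ≡ 0 (mod 2), but the RHS -13 is not — no integer solution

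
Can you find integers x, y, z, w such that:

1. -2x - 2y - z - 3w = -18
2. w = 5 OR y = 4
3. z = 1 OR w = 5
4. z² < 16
Yes

Take x = 3, y = 4, z = 1, w = 1. Substituting into each constraint:
  (1) -2(3) - 2(4) + (-1) - 3(1) = -18 ✓
  (2) y = 4, target 4 ✓ (second branch holds)
  (3) z = 1, target 1 ✓ (first branch holds)
  (4) z² = (1)² = 1, and 1 < 16 ✓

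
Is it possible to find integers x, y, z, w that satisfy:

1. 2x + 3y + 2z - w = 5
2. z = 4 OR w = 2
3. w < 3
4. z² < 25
Yes

Take x = 0, y = -1, z = 4, w = 0. Substituting into each constraint:
  (1) 2(0) + 3(-1) + 2(4) + 0 = 5 ✓
  (2) z = 4, target 4 ✓ (first branch holds)
  (3) 0 < 3 ✓
  (4) z² = (4)² = 16, and 16 < 25 ✓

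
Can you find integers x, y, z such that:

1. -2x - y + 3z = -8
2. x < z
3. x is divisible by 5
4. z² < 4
Yes

Take x = 0, y = 11, z = 1. Substituting into each constraint:
  (1) -2(0) + (-11) + 3(1) = -8 ✓
  (2) 0 < 1 ✓
  (3) 0 = 5 × 0, remainder 0 ✓
  (4) z² = (1)² = 1, and 1 < 4 ✓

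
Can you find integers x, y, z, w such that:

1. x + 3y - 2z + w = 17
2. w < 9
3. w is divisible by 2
Yes

Take x = 17, y = 0, z = 0, w = 0. Substituting into each constraint:
  (1) 17 + 3(0) - 2(0) + 0 = 17 ✓
  (2) 0 < 9 ✓
  (3) 0 = 2 × 0, remainder 0 ✓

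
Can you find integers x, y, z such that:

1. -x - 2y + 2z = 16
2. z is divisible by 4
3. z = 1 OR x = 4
Yes

Take x = 4, y = -10, z = 0. Substituting into each constraint:
  (1) (-4) - 2(-10) + 2(0) = 16 ✓
  (2) 0 = 4 × 0, remainder 0 ✓
  (3) x = 4, target 4 ✓ (second branch holds)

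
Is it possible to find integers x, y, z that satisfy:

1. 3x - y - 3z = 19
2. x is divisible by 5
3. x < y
Yes

Take x = 0, y = 2, z = -7. Substituting into each constraint:
  (1) 3(0) + (-2) - 3(-7) = 19 ✓
  (2) 0 = 5 × 0, remainder 0 ✓
  (3) 0 < 2 ✓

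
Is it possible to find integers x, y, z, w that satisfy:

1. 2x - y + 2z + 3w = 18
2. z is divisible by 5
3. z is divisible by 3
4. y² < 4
Yes

Take x = 9, y = 0, z = 0, w = 0. Substituting into each constraint:
  (1) 2(9) + 0 + 2(0) + 3(0) = 18 ✓
  (2) 0 = 5 × 0, remainder 0 ✓
  (3) 0 = 3 × 0, remainder 0 ✓
  (4) y² = (0)² = 0, and 0 < 4 ✓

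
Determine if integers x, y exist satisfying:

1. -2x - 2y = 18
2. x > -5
Yes

Take x = 0, y = -9. Substituting into each constraint:
  (1) -2(0) - 2(-9) = 18 ✓
  (2) 0 > -5 ✓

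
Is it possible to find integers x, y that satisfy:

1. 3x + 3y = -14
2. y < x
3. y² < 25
No

Even the single constraint (3x + 3y = -14) is infeasible over the integers.

  - 3x + 3y = -14: every term on the left is divisible by 3, so the LHS ≡ 0 (mod 3), but the RHS -14 is not — no integer solution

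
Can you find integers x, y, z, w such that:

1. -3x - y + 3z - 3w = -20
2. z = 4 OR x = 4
Yes

Take x = 0, y = 2, z = 4, w = 10. Substituting into each constraint:
  (1) -3(0) + (-2) + 3(4) - 3(10) = -20 ✓
  (2) z = 4, target 4 ✓ (first branch holds)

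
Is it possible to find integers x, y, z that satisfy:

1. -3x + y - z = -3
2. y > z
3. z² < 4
Yes

Take x = 2, y = 3, z = 0. Substituting into each constraint:
  (1) -3(2) + 3 + 0 = -3 ✓
  (2) 3 > 0 ✓
  (3) z² = (0)² = 0, and 0 < 4 ✓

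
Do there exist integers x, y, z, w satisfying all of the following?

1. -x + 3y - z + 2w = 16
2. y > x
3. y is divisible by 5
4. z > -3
Yes

Take x = -2, y = 0, z = 0, w = 7. Substituting into each constraint:
  (1) 2 + 3(0) + 0 + 2(7) = 16 ✓
  (2) 0 > -2 ✓
  (3) 0 = 5 × 0, remainder 0 ✓
  (4) 0 > -3 ✓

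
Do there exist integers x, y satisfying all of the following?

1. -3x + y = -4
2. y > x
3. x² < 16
Yes

Take x = 3, y = 5. Substituting into each constraint:
  (1) -3(3) + 5 = -4 ✓
  (2) 5 > 3 ✓
  (3) x² = (3)² = 9, and 9 < 16 ✓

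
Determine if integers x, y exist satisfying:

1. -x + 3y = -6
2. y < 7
Yes

Take x = 0, y = -2. Substituting into each constraint:
  (1) 0 + 3(-2) = -6 ✓
  (2) -2 < 7 ✓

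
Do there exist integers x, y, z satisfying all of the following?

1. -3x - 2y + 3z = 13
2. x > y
Yes

Take x = 2, y = 1, z = 7. Substituting into each constraint:
  (1) -3(2) - 2(1) + 3(7) = 13 ✓
  (2) 2 > 1 ✓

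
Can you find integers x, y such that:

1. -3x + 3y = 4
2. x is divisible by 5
No

Even the single constraint (-3x + 3y = 4) is infeasible over the integers.

  - -3x + 3y = 4: every term on the left is divisible by 3, so the LHS ≡ 0 (mod 3), but the RHS 4 is not — no integer solution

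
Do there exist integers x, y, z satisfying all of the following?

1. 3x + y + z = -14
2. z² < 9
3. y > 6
Yes

Take x = -7, y = 7, z = 0. Substituting into each constraint:
  (1) 3(-7) + 7 + 0 = -14 ✓
  (2) z² = (0)² = 0, and 0 < 9 ✓
  (3) 7 > 6 ✓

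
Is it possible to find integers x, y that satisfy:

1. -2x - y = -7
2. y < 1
Yes

Take x = 4, y = -1. Substituting into each constraint:
  (1) -2(4) + 1 = -7 ✓
  (2) -1 < 1 ✓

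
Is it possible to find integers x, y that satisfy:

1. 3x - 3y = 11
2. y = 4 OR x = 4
No

Even the single constraint (3x - 3y = 11) is infeasible over the integers.

  - 3x - 3y = 11: every term on the left is divisible by 3, so the LHS ≡ 0 (mod 3), but the RHS 11 is not — no integer solution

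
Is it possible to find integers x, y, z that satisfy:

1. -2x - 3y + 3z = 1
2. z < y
Yes

Take x = -2, y = 1, z = 0. Substituting into each constraint:
  (1) -2(-2) - 3(1) + 3(0) = 1 ✓
  (2) 0 < 1 ✓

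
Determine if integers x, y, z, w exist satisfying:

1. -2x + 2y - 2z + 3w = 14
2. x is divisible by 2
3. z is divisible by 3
Yes

Take x = 0, y = 1, z = 0, w = 4. Substituting into each constraint:
  (1) -2(0) + 2(1) - 2(0) + 3(4) = 14 ✓
  (2) 0 = 2 × 0, remainder 0 ✓
  (3) 0 = 3 × 0, remainder 0 ✓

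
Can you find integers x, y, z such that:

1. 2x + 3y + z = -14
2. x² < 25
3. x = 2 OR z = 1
Yes

Take x = 2, y = 0, z = -18. Substituting into each constraint:
  (1) 2(2) + 3(0) + (-18) = -14 ✓
  (2) x² = (2)² = 4, and 4 < 25 ✓
  (3) x = 2, target 2 ✓ (first branch holds)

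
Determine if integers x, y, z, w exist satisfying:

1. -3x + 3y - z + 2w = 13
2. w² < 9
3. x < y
Yes

Take x = -1, y = 0, z = -10, w = 0. Substituting into each constraint:
  (1) -3(-1) + 3(0) + 10 + 2(0) = 13 ✓
  (2) w² = (0)² = 0, and 0 < 9 ✓
  (3) -1 < 0 ✓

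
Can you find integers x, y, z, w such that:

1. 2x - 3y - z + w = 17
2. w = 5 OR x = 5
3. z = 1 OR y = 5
Yes

Take x = 5, y = 5, z = -18, w = 4. Substituting into each constraint:
  (1) 2(5) - 3(5) + 18 + 4 = 17 ✓
  (2) x = 5, target 5 ✓ (second branch holds)
  (3) y = 5, target 5 ✓ (second branch holds)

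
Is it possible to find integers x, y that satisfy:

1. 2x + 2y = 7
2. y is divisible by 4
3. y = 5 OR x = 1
No

Even the single constraint (2x + 2y = 7) is infeasible over the integers.

  - 2x + 2y = 7: every term on the left is divisible by 2, so the LHS ≡ 0 (mod 2), but the RHS 7 is not — no integer solution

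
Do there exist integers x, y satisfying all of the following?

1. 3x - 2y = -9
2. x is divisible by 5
Yes

Take x = 5, y = 12. Substituting into each constraint:
  (1) 3(5) - 2(12) = -9 ✓
  (2) 5 = 5 × 1, remainder 0 ✓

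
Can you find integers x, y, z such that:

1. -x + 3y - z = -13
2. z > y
Yes

Take x = 10, y = -1, z = 0. Substituting into each constraint:
  (1) (-10) + 3(-1) + 0 = -13 ✓
  (2) 0 > -1 ✓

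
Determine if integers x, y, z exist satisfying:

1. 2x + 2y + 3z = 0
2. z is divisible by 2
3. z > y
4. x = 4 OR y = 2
Yes

Take x = 4, y = -4, z = 0. Substituting into each constraint:
  (1) 2(4) + 2(-4) + 3(0) = 0 ✓
  (2) 0 = 2 × 0, remainder 0 ✓
  (3) 0 > -4 ✓
  (4) x = 4, target 4 ✓ (first branch holds)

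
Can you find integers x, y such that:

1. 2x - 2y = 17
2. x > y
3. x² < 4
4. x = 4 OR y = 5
No

Even the single constraint (2x - 2y = 17) is infeasible over the integers.

  - 2x - 2y = 17: every term on the left is divisible by 2, so the LHS ≡ 0 (mod 2), but the RHS 17 is not — no integer solution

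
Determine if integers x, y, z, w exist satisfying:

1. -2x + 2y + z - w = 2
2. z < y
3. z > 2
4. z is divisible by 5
Yes

Take x = 7, y = 6, z = 5, w = 1. Substituting into each constraint:
  (1) -2(7) + 2(6) + 5 + (-1) = 2 ✓
  (2) 5 < 6 ✓
  (3) 5 > 2 ✓
  (4) 5 = 5 × 1, remainder 0 ✓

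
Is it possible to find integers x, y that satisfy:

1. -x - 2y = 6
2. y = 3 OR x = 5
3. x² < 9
No

The full constraint system is jointly infeasible over the integers. Each constraint and what it forces:

  - -x - 2y = 6: is a linear equation tying the variables together
  - y = 3 OR x = 5: forces a choice: either y = 3 or x = 5
  - x² < 9: restricts x to |x| ≤ 2

Split on the disjunction (y = 3 OR x = 5):
  • If y = 3: the equation forces x = -12, but x² < 9 requires |x| ≤ 2.
  • If x = 5: this contradicts x² < 9, which requires |x| ≤ 2.
Both branches are infeasible, so the system has no integer solution.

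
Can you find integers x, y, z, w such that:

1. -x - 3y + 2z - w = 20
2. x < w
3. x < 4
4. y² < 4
Yes

Take x = 0, y = 1, z = 12, w = 1. Substituting into each constraint:
  (1) 0 - 3(1) + 2(12) + (-1) = 20 ✓
  (2) 0 < 1 ✓
  (3) 0 < 4 ✓
  (4) y² = (1)² = 1, and 1 < 4 ✓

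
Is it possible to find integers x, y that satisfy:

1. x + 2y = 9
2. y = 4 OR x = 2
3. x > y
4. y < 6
No

A contradictory subset is {x + 2y = 9, y = 4 OR x = 2, x > y}. No integer assignment can satisfy these jointly:

  - x + 2y = 9: is a linear equation tying the variables together
  - y = 4 OR x = 2: forces a choice: either y = 4 or x = 2
  - x > y: bounds one variable relative to another variable

Split on the disjunction (y = 4 OR x = 2):
  • If y = 4: the equation forces x = 1, giving (y, x) = (4, 1), which violates x > y.
  • If x = 2: with x = 2, every remaining term of the linear equation is divisible by 2, so the left side is ≡ 0 (mod 2); but the right side 7 ≡ 1 (mod 2). No integers can satisfy it.
Both branches are infeasible, so the system has no integer solution.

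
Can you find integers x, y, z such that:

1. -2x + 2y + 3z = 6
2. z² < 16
Yes

Take x = 0, y = 3, z = 0. Substituting into each constraint:
  (1) -2(0) + 2(3) + 3(0) = 6 ✓
  (2) z² = (0)² = 0, and 0 < 16 ✓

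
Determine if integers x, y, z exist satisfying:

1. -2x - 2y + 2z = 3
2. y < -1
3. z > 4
No

Even the single constraint (-2x - 2y + 2z = 3) is infeasible over the integers.

  - -2x - 2y + 2z = 3: every term on the left is divisible by 2, so the LHS ≡ 0 (mod 2), but the RHS 3 is not — no integer solution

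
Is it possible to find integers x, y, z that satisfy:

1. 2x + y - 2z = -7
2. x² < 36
Yes

Take x = -4, y = 1, z = 0. Substituting into each constraint:
  (1) 2(-4) + 1 - 2(0) = -7 ✓
  (2) x² = (-4)² = 16, and 16 < 36 ✓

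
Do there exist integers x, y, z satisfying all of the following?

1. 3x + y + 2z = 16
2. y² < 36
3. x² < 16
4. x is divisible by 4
Yes

Take x = 0, y = 2, z = 7. Substituting into each constraint:
  (1) 3(0) + 2 + 2(7) = 16 ✓
  (2) y² = (2)² = 4, and 4 < 36 ✓
  (3) x² = (0)² = 0, and 0 < 16 ✓
  (4) 0 = 4 × 0, remainder 0 ✓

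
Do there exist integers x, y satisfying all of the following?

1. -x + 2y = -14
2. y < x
Yes

Take x = -12, y = -13. Substituting into each constraint:
  (1) 12 + 2(-13) = -14 ✓
  (2) -13 < -12 ✓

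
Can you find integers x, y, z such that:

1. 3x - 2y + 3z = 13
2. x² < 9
Yes

Take x = 0, y = 1, z = 5. Substituting into each constraint:
  (1) 3(0) - 2(1) + 3(5) = 13 ✓
  (2) x² = (0)² = 0, and 0 < 9 ✓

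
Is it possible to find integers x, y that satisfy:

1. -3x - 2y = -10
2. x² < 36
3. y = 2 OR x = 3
Yes

Take x = 2, y = 2. Substituting into each constraint:
  (1) -3(2) - 2(2) = -10 ✓
  (2) x² = (2)² = 4, and 4 < 36 ✓
  (3) y = 2, target 2 ✓ (first branch holds)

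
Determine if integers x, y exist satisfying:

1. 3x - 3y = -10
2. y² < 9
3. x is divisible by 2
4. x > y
No

Even the single constraint (3x - 3y = -10) is infeasible over the integers.

  - 3x - 3y = -10: every term on the left is divisible by 3, so the LHS ≡ 0 (mod 3), but the RHS -10 is not — no integer solution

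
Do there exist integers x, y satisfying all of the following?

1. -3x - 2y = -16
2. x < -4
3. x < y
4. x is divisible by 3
Yes

Take x = -6, y = 17. Substituting into each constraint:
  (1) -3(-6) - 2(17) = -16 ✓
  (2) -6 < -4 ✓
  (3) -6 < 17 ✓
  (4) -6 = 3 × -2, remainder 0 ✓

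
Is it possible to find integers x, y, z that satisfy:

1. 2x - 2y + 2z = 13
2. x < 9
No

Even the single constraint (2x - 2y + 2z = 13) is infeasible over the integers.

  - 2x - 2y + 2z = 13: every term on the left is divisible by 2, so the LHS ≡ 0 (mod 2), but the RHS 13 is not — no integer solution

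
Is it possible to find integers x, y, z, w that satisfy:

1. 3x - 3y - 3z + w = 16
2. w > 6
Yes

Take x = 0, y = -3, z = 0, w = 7. Substituting into each constraint:
  (1) 3(0) - 3(-3) - 3(0) + 7 = 16 ✓
  (2) 7 > 6 ✓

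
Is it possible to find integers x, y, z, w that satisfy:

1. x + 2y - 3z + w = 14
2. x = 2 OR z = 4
Yes

Take x = 1, y = 0, z = 4, w = 25. Substituting into each constraint:
  (1) 1 + 2(0) - 3(4) + 25 = 14 ✓
  (2) z = 4, target 4 ✓ (second branch holds)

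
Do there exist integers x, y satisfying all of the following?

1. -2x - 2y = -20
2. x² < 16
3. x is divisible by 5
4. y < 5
No

A contradictory subset is {-2x - 2y = -20, x² < 16, y < 5}. No integer assignment can satisfy these jointly:

  - -2x - 2y = -20: is a linear equation tying the variables together
  - x² < 16: restricts x to |x| ≤ 3
  - y < 5: bounds one variable relative to a constant

Range argument: with x ∈ [-3, 3], y ∈ [−∞, 4], the left side of the equation is at least -14, but the right side is -20 < -14. No integer solution exists.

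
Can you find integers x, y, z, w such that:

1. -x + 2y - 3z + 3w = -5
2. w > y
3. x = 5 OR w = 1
Yes

Take x = -1, y = 0, z = 3, w = 1. Substituting into each constraint:
  (1) 1 + 2(0) - 3(3) + 3(1) = -5 ✓
  (2) 1 > 0 ✓
  (3) w = 1, target 1 ✓ (second branch holds)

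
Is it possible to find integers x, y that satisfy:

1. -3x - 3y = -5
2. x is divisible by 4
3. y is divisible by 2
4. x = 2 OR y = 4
No

Even the single constraint (-3x - 3y = -5) is infeasible over the integers.

  - -3x - 3y = -5: every term on the left is divisible by 3, so the LHS ≡ 0 (mod 3), but the RHS -5 is not — no integer solution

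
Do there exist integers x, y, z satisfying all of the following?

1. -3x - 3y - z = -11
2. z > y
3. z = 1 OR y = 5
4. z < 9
Yes

Take x = -4, y = 5, z = 8. Substituting into each constraint:
  (1) -3(-4) - 3(5) + (-8) = -11 ✓
  (2) 8 > 5 ✓
  (3) y = 5, target 5 ✓ (second branch holds)
  (4) 8 < 9 ✓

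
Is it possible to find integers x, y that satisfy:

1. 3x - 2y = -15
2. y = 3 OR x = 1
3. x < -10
No

The full constraint system is jointly infeasible over the integers. Each constraint and what it forces:

  - 3x - 2y = -15: is a linear equation tying the variables together
  - y = 3 OR x = 1: forces a choice: either y = 3 or x = 1
  - x < -10: bounds one variable relative to a constant

Split on the disjunction (y = 3 OR x = 1):
  • If y = 3: the equation forces x = -3, which contradicts the bound x ≤ -11.
  • If x = 1: this contradicts the bound x ≤ -11.
Both branches are infeasible, so the system has no integer solution.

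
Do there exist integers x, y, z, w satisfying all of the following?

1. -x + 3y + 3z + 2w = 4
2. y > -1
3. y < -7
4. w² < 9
No

A contradictory subset is {y > -1, y < -7}. No integer assignment can satisfy these jointly:

  - y > -1: bounds one variable relative to a constant
  - y < -7: bounds one variable relative to a constant

Direct contradiction: the bounds on y require y ≥ 0 and y ≤ -8 simultaneously, which is empty.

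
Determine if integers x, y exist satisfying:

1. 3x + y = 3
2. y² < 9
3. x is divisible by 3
No

The full constraint system is jointly infeasible over the integers. Each constraint and what it forces:

  - 3x + y = 3: is a linear equation tying the variables together
  - y² < 9: restricts y to |y| ≤ 2
  - x is divisible by 3: restricts x to multiples of 3

The bounds confine y to {-2, -1, 0, 1, 2}. For each value, substitute into the equation:
  • y = -2: the equation gives 3x = 5, so x would not be an integer.
  • y = -1: the equation gives 3x = 4, so x would not be an integer.
  • y = 0: the equation forces x = 1, but 3 does not divide 1.
  • y = 1: the equation gives 3x = 2, so x would not be an integer.
  • y = 2: the equation gives 3x = 1, so x would not be an integer.
Every case fails, so no integer solution exists.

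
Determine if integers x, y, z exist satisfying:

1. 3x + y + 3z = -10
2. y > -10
Yes

Take x = -4, y = 2, z = 0. Substituting into each constraint:
  (1) 3(-4) + 2 + 3(0) = -10 ✓
  (2) 2 > -10 ✓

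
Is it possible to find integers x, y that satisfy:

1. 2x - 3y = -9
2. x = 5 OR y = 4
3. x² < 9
No

The full constraint system is jointly infeasible over the integers. Each constraint and what it forces:

  - 2x - 3y = -9: is a linear equation tying the variables together
  - x = 5 OR y = 4: forces a choice: either x = 5 or y = 4
  - x² < 9: restricts x to |x| ≤ 2

Split on the disjunction (x = 5 OR y = 4):
  • If x = 5: this contradicts x² < 9, which requires |x| ≤ 2.
  • If y = 4: with y = 4, every remaining term of the linear equation is divisible by 2, so the left side is ≡ 0 (mod 2); but the right side 3 ≡ 1 (mod 2). No integers can satisfy it.
Both branches are infeasible, so the system has no integer solution.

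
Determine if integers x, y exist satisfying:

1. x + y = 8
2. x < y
Yes

Take x = 3, y = 5. Substituting into each constraint:
  (1) 3 + 5 = 8 ✓
  (2) 3 < 5 ✓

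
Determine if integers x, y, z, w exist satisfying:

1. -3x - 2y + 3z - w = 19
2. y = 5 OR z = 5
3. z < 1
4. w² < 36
Yes

Take x = -9, y = 5, z = 0, w = -2. Substituting into each constraint:
  (1) -3(-9) - 2(5) + 3(0) + 2 = 19 ✓
  (2) y = 5, target 5 ✓ (first branch holds)
  (3) 0 < 1 ✓
  (4) w² = (-2)² = 4, and 4 < 36 ✓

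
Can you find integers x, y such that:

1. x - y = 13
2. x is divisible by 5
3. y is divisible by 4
Yes

Take x = 5, y = -8. Substituting into each constraint:
  (1) 5 + 8 = 13 ✓
  (2) 5 = 5 × 1, remainder 0 ✓
  (3) -8 = 4 × -2, remainder 0 ✓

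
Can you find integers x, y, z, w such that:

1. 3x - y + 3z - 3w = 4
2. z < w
Yes

Take x = 0, y = -7, z = -1, w = 0. Substituting into each constraint:
  (1) 3(0) + 7 + 3(-1) - 3(0) = 4 ✓
  (2) -1 < 0 ✓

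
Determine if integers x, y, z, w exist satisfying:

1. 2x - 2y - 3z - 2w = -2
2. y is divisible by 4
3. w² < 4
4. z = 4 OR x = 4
Yes

Take x = 2, y = -4, z = 4, w = 1. Substituting into each constraint:
  (1) 2(2) - 2(-4) - 3(4) - 2(1) = -2 ✓
  (2) -4 = 4 × -1, remainder 0 ✓
  (3) w² = (1)² = 1, and 1 < 4 ✓
  (4) z = 4, target 4 ✓ (first branch holds)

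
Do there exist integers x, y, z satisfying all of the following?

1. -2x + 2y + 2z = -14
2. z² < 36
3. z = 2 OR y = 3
Yes

Take x = 9, y = 0, z = 2. Substituting into each constraint:
  (1) -2(9) + 2(0) + 2(2) = -14 ✓
  (2) z² = (2)² = 4, and 4 < 36 ✓
  (3) z = 2, target 2 ✓ (first branch holds)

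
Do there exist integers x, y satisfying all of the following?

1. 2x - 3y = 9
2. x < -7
Yes

Take x = -9, y = -9. Substituting into each constraint:
  (1) 2(-9) - 3(-9) = 9 ✓
  (2) -9 < -7 ✓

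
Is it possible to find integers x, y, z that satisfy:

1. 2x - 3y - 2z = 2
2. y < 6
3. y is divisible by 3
Yes

Take x = 1, y = 0, z = 0. Substituting into each constraint:
  (1) 2(1) - 3(0) - 2(0) = 2 ✓
  (2) 0 < 6 ✓
  (3) 0 = 3 × 0, remainder 0 ✓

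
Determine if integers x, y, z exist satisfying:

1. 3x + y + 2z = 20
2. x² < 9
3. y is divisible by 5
Yes

Take x = 0, y = 0, z = 10. Substituting into each constraint:
  (1) 3(0) + 0 + 2(10) = 20 ✓
  (2) x² = (0)² = 0, and 0 < 9 ✓
  (3) 0 = 5 × 0, remainder 0 ✓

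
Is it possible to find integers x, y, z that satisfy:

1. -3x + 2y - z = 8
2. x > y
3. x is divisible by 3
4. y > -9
Yes

Take x = 0, y = -1, z = -10. Substituting into each constraint:
  (1) -3(0) + 2(-1) + 10 = 8 ✓
  (2) 0 > -1 ✓
  (3) 0 = 3 × 0, remainder 0 ✓
  (4) -1 > -9 ✓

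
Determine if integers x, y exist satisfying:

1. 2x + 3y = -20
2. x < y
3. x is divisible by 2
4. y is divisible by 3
Yes

Take x = -10, y = 0. Substituting into each constraint:
  (1) 2(-10) + 3(0) = -20 ✓
  (2) -10 < 0 ✓
  (3) -10 = 2 × -5, remainder 0 ✓
  (4) 0 = 3 × 0, remainder 0 ✓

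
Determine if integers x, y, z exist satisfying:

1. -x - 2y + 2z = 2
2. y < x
Yes

Take x = 2, y = 1, z = 3. Substituting into each constraint:
  (1) (-2) - 2(1) + 2(3) = 2 ✓
  (2) 1 < 2 ✓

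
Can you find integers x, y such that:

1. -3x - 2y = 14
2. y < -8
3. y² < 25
No

A contradictory subset is {y < -8, y² < 25}. No integer assignment can satisfy these jointly:

  - y < -8: bounds one variable relative to a constant
  - y² < 25: restricts y to |y| ≤ 4

Direct contradiction: the bounds on y require y ≥ -4 and y ≤ -9 simultaneously, which is empty.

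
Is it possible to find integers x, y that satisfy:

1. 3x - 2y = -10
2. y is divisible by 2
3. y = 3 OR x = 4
No

The full constraint system is jointly infeasible over the integers. Each constraint and what it forces:

  - 3x - 2y = -10: is a linear equation tying the variables together
  - y is divisible by 2: restricts y to multiples of 2
  - y = 3 OR x = 4: forces a choice: either y = 3 or x = 4

Split on the disjunction (y = 3 OR x = 4):
  • If y = 3: this contradicts the divisibility constraint — 3 is not a multiple of 2.
  • If x = 4: with x = 4, writing y = 2y', every remaining term of the linear equation is divisible by 4, so the left side is ≡ 0 (mod 4); but the right side -22 ≡ 2 (mod 4). No integers can satisfy it.
Both branches are infeasible, so the system has no integer solution.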